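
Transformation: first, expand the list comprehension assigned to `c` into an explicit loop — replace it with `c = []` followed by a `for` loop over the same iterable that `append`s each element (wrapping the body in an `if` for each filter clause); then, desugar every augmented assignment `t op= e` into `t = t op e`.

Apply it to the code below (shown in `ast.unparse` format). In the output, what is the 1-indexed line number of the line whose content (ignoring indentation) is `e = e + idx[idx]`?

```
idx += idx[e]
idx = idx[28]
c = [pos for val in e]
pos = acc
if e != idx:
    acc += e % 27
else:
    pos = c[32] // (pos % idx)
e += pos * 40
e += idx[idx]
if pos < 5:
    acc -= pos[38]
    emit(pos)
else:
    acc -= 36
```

12

Transformed code:
idx = idx + idx[e]
idx = idx[28]
c = []
for val in e:
    c.append(pos)
pos = acc
if e != idx:
    acc = acc + e % 27
else:
    pos = c[32] // (pos % idx)
e = e + pos * 40
e = e + idx[idx]
if pos < 5:
    acc = acc - pos[38]
    emit(pos)
else:
    acc = acc - 36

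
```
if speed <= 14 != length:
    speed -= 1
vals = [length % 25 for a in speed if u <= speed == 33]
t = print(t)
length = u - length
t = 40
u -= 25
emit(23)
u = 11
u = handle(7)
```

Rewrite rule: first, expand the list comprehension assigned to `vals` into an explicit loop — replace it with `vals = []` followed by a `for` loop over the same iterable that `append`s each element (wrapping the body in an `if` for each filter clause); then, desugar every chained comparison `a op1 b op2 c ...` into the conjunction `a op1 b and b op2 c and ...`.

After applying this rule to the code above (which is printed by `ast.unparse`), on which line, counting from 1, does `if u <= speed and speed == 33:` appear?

5

Transformed code:
if speed <= 14 and 14 != length:
    speed -= 1
vals = []
for a in speed:
    if u <= speed and speed == 33:
        vals.append(length % 25)
t = print(t)
length = u - length
t = 40
u -= 25
emit(23)
u = 11
u = handle(7)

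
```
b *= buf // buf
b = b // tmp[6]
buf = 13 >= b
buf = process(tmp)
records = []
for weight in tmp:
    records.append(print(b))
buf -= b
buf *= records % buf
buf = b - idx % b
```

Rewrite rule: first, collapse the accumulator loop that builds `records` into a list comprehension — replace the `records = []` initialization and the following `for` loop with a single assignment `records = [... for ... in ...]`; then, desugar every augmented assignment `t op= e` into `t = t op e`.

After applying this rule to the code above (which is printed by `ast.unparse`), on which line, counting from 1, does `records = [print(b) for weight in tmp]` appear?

Transformed code:
b = b * (buf // buf)
b = b // tmp[6]
buf = 13 >= b
buf = process(tmp)
records = [print(b) for weight in tmp]
buf = buf - b
buf = buf * (records % buf)
buf = b - idx % b

5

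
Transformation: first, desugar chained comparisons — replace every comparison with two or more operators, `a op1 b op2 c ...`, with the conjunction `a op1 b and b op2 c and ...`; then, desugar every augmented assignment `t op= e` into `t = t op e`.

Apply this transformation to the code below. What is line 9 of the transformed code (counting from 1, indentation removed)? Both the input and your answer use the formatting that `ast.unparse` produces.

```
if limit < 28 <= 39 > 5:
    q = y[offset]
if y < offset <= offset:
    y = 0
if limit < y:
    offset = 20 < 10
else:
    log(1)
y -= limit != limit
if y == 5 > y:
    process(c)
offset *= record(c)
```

y = y - (limit != limit)

Transformed code:
if limit < 28 and 28 <= 39 and (39 > 5):
    q = y[offset]
if y < offset and offset <= offset:
    y = 0
if limit < y:
    offset = 20 < 10
else:
    log(1)
y = y - (limit != limit)
if y == 5 and 5 > y:
    process(c)
offset = offset * record(c)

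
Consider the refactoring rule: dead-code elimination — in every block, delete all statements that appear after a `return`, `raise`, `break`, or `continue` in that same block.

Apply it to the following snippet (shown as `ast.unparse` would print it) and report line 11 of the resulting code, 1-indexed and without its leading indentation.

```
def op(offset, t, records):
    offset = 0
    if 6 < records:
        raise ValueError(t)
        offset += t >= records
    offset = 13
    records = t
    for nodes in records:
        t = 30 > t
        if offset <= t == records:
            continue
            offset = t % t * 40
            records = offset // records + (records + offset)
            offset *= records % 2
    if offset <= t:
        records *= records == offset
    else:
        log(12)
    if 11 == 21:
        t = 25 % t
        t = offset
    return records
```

Transformed code:
def op(offset, t, records):
    offset = 0
    if 6 < records:
        raise ValueError(t)
    offset = 13
    records = t
    for nodes in records:
        t = 30 > t
        if offset <= t == records:
            continue
    if offset <= t:
        records *= records == offset
    else:
        log(12)
    if 11 == 21:
        t = 25 % t
        t = offset
    return records

if offset <= t:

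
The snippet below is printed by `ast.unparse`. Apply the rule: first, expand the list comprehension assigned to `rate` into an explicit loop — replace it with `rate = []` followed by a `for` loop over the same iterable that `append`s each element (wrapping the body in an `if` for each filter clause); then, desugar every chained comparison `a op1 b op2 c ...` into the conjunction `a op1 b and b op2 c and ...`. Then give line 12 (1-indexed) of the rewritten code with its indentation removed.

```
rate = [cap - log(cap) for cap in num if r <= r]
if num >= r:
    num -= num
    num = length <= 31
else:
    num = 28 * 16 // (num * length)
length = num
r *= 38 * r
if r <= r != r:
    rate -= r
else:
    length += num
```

Transformed code:
rate = []
for cap in num:
    if r <= r:
        rate.append(cap - log(cap))
if num >= r:
    num -= num
    num = length <= 31
else:
    num = 28 * 16 // (num * length)
length = num
r *= 38 * r
if r <= r and r != r:
    rate -= r
else:
    length += num

if r <= r and r != r:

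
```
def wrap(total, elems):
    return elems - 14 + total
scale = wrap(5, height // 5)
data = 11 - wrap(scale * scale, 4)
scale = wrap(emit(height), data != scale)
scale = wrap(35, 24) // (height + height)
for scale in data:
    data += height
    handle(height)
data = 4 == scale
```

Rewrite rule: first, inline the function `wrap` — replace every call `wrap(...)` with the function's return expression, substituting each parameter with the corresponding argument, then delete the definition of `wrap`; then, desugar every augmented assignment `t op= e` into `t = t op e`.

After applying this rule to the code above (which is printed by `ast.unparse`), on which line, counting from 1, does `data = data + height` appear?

6

Transformed code:
scale = height // 5 - 14 + 5
data = 11 - (4 - 14 + scale * scale)
scale = (data != scale) - 14 + emit(height)
scale = (24 - 14 + 35) // (height + height)
for scale in data:
    data = data + height
    handle(height)
data = 4 == scale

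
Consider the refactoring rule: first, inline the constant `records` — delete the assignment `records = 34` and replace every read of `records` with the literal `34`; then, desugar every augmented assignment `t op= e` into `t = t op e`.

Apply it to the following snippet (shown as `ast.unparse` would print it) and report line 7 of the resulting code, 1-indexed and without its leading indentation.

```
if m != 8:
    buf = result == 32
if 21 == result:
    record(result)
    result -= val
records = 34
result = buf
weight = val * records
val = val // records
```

Transformed code:
if m != 8:
    buf = result == 32
if 21 == result:
    record(result)
    result = result - val
result = buf
weight = val * 34
val = val // 34

weight = val * 34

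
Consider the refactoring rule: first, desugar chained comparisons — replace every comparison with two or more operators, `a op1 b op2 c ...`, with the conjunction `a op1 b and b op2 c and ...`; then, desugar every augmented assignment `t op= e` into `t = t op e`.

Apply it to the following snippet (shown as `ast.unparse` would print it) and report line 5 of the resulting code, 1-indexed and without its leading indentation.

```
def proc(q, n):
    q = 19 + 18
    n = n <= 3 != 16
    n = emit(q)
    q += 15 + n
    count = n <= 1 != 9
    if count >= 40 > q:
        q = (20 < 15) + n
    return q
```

q = q + (15 + n)

Transformed code:
def proc(q, n):
    q = 19 + 18
    n = n <= 3 and 3 != 16
    n = emit(q)
    q = q + (15 + n)
    count = n <= 1 and 1 != 9
    if count >= 40 and 40 > q:
        q = (20 < 15) + n
    return q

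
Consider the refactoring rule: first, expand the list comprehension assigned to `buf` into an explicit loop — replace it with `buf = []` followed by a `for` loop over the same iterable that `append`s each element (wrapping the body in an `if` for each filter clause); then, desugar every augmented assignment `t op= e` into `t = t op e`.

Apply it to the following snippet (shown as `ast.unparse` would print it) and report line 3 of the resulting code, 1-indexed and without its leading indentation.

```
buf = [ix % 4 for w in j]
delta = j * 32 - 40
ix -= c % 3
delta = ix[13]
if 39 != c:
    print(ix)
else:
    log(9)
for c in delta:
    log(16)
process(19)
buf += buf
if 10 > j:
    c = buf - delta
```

buf.append(ix % 4)

Transformed code:
buf = []
for w in j:
    buf.append(ix % 4)
delta = j * 32 - 40
ix = ix - c % 3
delta = ix[13]
if 39 != c:
    print(ix)
else:
    log(9)
for c in delta:
    log(16)
process(19)
buf = buf + buf
if 10 > j:
    c = buf - delta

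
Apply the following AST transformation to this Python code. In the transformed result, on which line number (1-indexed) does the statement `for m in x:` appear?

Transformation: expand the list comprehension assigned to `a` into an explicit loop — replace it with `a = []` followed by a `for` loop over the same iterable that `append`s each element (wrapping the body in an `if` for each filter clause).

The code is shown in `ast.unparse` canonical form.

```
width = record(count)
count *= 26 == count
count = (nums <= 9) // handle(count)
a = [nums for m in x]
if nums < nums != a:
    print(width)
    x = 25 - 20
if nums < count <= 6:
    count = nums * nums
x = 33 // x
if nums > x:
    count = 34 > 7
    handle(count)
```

Transformed code:
width = record(count)
count *= 26 == count
count = (nums <= 9) // handle(count)
a = []
for m in x:
    a.append(nums)
if nums < nums != a:
    print(width)
    x = 25 - 20
if nums < count <= 6:
    count = nums * nums
x = 33 // x
if nums > x:
    count = 34 > 7
    handle(count)

5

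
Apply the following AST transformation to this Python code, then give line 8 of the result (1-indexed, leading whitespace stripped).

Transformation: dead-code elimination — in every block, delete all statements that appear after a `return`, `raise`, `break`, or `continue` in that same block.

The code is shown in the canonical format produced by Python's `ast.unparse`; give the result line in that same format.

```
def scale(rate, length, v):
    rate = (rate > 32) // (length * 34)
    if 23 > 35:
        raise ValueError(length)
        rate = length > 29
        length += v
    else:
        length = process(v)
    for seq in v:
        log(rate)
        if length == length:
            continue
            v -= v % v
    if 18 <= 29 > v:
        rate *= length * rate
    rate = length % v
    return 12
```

log(rate)

Transformed code:
def scale(rate, length, v):
    rate = (rate > 32) // (length * 34)
    if 23 > 35:
        raise ValueError(length)
    else:
        length = process(v)
    for seq in v:
        log(rate)
        if length == length:
            continue
    if 18 <= 29 > v:
        rate *= length * rate
    rate = length % v
    return 12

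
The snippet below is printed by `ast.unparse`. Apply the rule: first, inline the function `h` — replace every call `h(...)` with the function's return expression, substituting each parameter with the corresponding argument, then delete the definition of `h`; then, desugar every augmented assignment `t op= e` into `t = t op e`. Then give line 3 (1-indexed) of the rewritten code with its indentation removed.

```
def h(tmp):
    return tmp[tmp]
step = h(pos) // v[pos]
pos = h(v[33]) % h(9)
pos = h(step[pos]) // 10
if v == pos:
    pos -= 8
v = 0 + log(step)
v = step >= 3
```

pos = step[pos][step[pos]] // 10

Transformed code:
step = pos[pos] // v[pos]
pos = v[33][v[33]] % 9[9]
pos = step[pos][step[pos]] // 10
if v == pos:
    pos = pos - 8
v = 0 + log(step)
v = step >= 3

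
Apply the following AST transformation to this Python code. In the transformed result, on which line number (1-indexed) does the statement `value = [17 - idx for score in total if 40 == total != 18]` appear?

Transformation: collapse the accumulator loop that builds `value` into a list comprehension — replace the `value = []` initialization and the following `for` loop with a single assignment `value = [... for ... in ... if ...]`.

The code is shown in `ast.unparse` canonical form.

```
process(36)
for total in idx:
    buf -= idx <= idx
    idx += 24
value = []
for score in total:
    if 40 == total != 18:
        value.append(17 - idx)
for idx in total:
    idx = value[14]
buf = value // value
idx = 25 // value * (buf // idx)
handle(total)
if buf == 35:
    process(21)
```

5

Transformed code:
process(36)
for total in idx:
    buf -= idx <= idx
    idx += 24
value = [17 - idx for score in total if 40 == total != 18]
for idx in total:
    idx = value[14]
buf = value // value
idx = 25 // value * (buf // idx)
handle(total)
if buf == 35:
    process(21)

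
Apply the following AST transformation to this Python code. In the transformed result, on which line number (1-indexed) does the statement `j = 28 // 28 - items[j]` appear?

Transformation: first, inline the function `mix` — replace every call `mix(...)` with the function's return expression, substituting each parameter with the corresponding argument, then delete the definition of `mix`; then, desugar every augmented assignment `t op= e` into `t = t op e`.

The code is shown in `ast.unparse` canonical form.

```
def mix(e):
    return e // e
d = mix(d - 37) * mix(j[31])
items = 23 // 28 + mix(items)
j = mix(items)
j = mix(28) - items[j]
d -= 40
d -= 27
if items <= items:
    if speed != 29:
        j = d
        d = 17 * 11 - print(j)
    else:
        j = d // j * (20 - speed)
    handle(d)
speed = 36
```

4

Transformed code:
d = (d - 37) // (d - 37) * (j[31] // j[31])
items = 23 // 28 + items // items
j = items // items
j = 28 // 28 - items[j]
d = d - 40
d = d - 27
if items <= items:
    if speed != 29:
        j = d
        d = 17 * 11 - print(j)
    else:
        j = d // j * (20 - speed)
    handle(d)
speed = 36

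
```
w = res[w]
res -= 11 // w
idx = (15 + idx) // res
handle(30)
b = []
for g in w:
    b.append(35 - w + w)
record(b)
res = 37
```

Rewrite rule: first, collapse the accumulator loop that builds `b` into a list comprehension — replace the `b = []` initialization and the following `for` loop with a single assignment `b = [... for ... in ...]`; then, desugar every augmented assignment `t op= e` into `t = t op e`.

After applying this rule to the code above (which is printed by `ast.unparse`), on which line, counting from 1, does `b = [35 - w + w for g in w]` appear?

5

Transformed code:
w = res[w]
res = res - 11 // w
idx = (15 + idx) // res
handle(30)
b = [35 - w + w for g in w]
record(b)
res = 37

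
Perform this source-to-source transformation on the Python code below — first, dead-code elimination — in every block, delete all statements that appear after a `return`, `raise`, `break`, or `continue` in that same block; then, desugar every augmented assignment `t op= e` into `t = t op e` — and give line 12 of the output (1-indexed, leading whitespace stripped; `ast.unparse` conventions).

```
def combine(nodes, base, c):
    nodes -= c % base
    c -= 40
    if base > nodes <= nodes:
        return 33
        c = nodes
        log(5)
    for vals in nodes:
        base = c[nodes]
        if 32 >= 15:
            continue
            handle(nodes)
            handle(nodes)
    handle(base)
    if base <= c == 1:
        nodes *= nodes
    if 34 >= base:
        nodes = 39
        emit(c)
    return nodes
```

nodes = nodes * nodes

Transformed code:
def combine(nodes, base, c):
    nodes = nodes - c % base
    c = c - 40
    if base > nodes <= nodes:
        return 33
    for vals in nodes:
        base = c[nodes]
        if 32 >= 15:
            continue
    handle(base)
    if base <= c == 1:
        nodes = nodes * nodes
    if 34 >= base:
        nodes = 39
        emit(c)
    return nodes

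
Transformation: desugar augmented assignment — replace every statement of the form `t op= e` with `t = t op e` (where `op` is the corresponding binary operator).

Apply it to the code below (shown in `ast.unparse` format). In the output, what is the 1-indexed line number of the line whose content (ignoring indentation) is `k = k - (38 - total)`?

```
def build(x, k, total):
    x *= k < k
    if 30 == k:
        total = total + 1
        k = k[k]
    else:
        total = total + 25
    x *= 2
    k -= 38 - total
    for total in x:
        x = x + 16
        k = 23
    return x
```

Transformed code:
def build(x, k, total):
    x = x * (k < k)
    if 30 == k:
        total = total + 1
        k = k[k]
    else:
        total = total + 25
    x = x * 2
    k = k - (38 - total)
    for total in x:
        x = x + 16
        k = 23
    return x

9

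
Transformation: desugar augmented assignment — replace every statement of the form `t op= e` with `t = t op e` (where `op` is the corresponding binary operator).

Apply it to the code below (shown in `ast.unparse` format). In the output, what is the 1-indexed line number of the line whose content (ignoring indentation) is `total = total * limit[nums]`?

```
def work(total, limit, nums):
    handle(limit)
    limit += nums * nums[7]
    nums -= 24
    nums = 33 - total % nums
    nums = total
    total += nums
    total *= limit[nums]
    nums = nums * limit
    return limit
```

Transformed code:
def work(total, limit, nums):
    handle(limit)
    limit = limit + nums * nums[7]
    nums = nums - 24
    nums = 33 - total % nums
    nums = total
    total = total + nums
    total = total * limit[nums]
    nums = nums * limit
    return limit

8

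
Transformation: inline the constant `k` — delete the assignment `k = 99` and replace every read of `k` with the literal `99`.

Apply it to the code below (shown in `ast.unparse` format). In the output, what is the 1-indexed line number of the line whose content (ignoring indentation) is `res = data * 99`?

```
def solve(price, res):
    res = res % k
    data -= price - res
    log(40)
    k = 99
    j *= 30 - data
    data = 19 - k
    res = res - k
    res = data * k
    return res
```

Transformed code:
def solve(price, res):
    res = res % 99
    data -= price - res
    log(40)
    j *= 30 - data
    data = 19 - 99
    res = res - 99
    res = data * 99
    return res

8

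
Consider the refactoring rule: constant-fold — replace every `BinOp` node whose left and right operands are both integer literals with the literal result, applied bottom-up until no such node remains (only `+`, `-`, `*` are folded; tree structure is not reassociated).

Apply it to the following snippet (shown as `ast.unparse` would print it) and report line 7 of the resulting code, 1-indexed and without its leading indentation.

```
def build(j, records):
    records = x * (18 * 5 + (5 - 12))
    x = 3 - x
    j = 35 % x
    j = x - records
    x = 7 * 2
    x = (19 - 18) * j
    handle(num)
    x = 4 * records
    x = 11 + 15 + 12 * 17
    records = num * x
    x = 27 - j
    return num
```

Transformed code:
def build(j, records):
    records = x * 83
    x = 3 - x
    j = 35 % x
    j = x - records
    x = 14
    x = 1 * j
    handle(num)
    x = 4 * records
    x = 230
    records = num * x
    x = 27 - j
    return num

x = 1 * j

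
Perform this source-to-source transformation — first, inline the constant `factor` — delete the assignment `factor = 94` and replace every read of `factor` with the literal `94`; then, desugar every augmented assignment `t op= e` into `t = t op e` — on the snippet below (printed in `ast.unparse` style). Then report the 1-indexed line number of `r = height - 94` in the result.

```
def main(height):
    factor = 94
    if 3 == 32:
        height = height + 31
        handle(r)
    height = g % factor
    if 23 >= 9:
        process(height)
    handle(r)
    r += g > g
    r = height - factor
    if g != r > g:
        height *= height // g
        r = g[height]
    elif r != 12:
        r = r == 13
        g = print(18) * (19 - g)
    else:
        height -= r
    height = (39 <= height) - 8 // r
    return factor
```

Transformed code:
def main(height):
    if 3 == 32:
        height = height + 31
        handle(r)
    height = g % 94
    if 23 >= 9:
        process(height)
    handle(r)
    r = r + (g > g)
    r = height - 94
    if g != r > g:
        height = height * (height // g)
        r = g[height]
    elif r != 12:
        r = r == 13
        g = print(18) * (19 - g)
    else:
        height = height - r
    height = (39 <= height) - 8 // r
    return 94

10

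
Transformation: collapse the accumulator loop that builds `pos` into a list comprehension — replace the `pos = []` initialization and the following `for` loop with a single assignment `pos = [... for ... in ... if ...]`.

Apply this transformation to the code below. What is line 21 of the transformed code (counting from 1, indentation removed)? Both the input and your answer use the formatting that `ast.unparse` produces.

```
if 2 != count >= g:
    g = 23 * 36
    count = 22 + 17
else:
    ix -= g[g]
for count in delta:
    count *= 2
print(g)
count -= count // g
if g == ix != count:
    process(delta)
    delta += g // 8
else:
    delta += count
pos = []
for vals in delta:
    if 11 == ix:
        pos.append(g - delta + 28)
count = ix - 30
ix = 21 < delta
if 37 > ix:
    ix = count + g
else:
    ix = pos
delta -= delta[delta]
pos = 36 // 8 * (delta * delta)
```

ix = pos

Transformed code:
if 2 != count >= g:
    g = 23 * 36
    count = 22 + 17
else:
    ix -= g[g]
for count in delta:
    count *= 2
print(g)
count -= count // g
if g == ix != count:
    process(delta)
    delta += g // 8
else:
    delta += count
pos = [g - delta + 28 for vals in delta if 11 == ix]
count = ix - 30
ix = 21 < delta
if 37 > ix:
    ix = count + g
else:
    ix = pos
delta -= delta[delta]
pos = 36 // 8 * (delta * delta)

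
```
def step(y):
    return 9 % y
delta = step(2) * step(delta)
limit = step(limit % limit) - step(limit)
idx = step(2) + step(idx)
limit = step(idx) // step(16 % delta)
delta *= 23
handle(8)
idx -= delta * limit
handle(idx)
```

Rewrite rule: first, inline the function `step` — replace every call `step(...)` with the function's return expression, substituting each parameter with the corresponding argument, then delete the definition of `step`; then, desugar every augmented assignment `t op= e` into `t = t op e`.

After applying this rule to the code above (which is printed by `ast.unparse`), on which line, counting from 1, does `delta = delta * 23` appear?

Transformed code:
delta = 9 % 2 * (9 % delta)
limit = 9 % (limit % limit) - 9 % limit
idx = 9 % 2 + 9 % idx
limit = 9 % idx // (9 % (16 % delta))
delta = delta * 23
handle(8)
idx = idx - delta * limit
handle(idx)

5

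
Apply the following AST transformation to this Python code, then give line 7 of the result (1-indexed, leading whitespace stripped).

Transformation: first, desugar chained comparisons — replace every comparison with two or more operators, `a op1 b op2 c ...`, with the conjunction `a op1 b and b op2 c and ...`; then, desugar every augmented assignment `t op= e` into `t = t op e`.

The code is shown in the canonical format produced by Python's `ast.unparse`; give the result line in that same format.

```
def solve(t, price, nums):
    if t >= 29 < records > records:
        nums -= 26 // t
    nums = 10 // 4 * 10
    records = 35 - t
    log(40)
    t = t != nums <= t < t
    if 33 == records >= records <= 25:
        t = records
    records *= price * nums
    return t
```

Transformed code:
def solve(t, price, nums):
    if t >= 29 and 29 < records and (records > records):
        nums = nums - 26 // t
    nums = 10 // 4 * 10
    records = 35 - t
    log(40)
    t = t != nums and nums <= t and (t < t)
    if 33 == records and records >= records and (records <= 25):
        t = records
    records = records * (price * nums)
    return t

t = t != nums and nums <= t and (t < t)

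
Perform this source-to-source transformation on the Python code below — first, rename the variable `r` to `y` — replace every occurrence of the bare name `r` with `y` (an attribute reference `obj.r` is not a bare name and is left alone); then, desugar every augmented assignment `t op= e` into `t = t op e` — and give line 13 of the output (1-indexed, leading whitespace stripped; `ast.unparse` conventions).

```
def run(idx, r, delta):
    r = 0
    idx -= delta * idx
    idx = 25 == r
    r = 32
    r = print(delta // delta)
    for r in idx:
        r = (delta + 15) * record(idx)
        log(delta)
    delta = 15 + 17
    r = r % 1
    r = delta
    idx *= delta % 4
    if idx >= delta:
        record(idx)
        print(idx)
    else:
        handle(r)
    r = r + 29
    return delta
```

Transformed code:
def run(idx, y, delta):
    y = 0
    idx = idx - delta * idx
    idx = 25 == y
    y = 32
    y = print(delta // delta)
    for y in idx:
        y = (delta + 15) * record(idx)
        log(delta)
    delta = 15 + 17
    y = y % 1
    y = delta
    idx = idx * (delta % 4)
    if idx >= delta:
        record(idx)
        print(idx)
    else:
        handle(y)
    y = y + 29
    return delta

idx = idx * (delta % 4)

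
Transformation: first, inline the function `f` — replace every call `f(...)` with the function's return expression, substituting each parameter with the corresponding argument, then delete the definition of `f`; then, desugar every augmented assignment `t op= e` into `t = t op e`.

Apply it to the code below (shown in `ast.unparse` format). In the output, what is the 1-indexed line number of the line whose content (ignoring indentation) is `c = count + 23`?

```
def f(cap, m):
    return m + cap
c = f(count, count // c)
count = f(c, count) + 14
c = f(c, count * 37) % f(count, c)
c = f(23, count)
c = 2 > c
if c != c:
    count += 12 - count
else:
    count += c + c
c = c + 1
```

4

Transformed code:
c = count // c + count
count = count + c + 14
c = (count * 37 + c) % (c + count)
c = count + 23
c = 2 > c
if c != c:
    count = count + (12 - count)
else:
    count = count + (c + c)
c = c + 1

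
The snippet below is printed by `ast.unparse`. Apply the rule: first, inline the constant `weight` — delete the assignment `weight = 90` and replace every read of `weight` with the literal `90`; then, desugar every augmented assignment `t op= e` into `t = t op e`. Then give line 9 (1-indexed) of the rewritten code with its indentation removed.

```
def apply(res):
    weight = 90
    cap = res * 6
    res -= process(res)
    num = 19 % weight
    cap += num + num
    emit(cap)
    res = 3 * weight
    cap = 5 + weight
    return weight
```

return 90

Transformed code:
def apply(res):
    cap = res * 6
    res = res - process(res)
    num = 19 % 90
    cap = cap + (num + num)
    emit(cap)
    res = 3 * 90
    cap = 5 + 90
    return 90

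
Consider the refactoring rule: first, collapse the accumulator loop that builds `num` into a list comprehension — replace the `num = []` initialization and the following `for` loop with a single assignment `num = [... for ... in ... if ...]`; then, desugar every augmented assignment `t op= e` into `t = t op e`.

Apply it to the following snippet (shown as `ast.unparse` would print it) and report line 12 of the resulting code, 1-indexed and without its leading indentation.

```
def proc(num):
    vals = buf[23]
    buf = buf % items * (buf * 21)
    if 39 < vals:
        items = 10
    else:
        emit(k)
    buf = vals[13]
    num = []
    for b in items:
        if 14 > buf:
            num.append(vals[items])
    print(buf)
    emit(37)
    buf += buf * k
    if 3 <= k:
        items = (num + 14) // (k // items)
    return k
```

Transformed code:
def proc(num):
    vals = buf[23]
    buf = buf % items * (buf * 21)
    if 39 < vals:
        items = 10
    else:
        emit(k)
    buf = vals[13]
    num = [vals[items] for b in items if 14 > buf]
    print(buf)
    emit(37)
    buf = buf + buf * k
    if 3 <= k:
        items = (num + 14) // (k // items)
    return k

buf = buf + buf * k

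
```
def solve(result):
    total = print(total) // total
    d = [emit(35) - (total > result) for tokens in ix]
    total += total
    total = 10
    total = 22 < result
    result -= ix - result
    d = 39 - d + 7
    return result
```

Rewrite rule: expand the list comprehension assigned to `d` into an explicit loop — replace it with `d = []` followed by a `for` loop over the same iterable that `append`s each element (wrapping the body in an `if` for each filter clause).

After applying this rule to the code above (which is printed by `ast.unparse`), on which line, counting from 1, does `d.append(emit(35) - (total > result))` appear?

5

Transformed code:
def solve(result):
    total = print(total) // total
    d = []
    for tokens in ix:
        d.append(emit(35) - (total > result))
    total += total
    total = 10
    total = 22 < result
    result -= ix - result
    d = 39 - d + 7
    return result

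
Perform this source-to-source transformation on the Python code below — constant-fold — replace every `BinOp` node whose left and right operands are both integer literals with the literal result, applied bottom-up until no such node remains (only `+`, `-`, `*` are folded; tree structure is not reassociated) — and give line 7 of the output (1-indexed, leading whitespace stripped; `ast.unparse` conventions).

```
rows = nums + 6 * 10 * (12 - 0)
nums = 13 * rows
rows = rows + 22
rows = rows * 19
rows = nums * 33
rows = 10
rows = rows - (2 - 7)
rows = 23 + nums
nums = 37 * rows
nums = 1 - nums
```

Transformed code:
rows = nums + 720
nums = 13 * rows
rows = rows + 22
rows = rows * 19
rows = nums * 33
rows = 10
rows = rows - -5
rows = 23 + nums
nums = 37 * rows
nums = 1 - nums

rows = rows - -5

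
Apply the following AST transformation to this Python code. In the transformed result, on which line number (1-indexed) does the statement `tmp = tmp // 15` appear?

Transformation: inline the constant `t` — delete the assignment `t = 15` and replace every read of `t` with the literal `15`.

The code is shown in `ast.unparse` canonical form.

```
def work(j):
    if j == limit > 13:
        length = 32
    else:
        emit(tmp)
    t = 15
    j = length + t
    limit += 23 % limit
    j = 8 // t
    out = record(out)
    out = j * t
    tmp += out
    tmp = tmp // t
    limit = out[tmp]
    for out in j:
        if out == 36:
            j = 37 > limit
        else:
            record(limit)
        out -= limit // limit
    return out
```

12

Transformed code:
def work(j):
    if j == limit > 13:
        length = 32
    else:
        emit(tmp)
    j = length + 15
    limit += 23 % limit
    j = 8 // 15
    out = record(out)
    out = j * 15
    tmp += out
    tmp = tmp // 15
    limit = out[tmp]
    for out in j:
        if out == 36:
            j = 37 > limit
        else:
            record(limit)
        out -= limit // limit
    return out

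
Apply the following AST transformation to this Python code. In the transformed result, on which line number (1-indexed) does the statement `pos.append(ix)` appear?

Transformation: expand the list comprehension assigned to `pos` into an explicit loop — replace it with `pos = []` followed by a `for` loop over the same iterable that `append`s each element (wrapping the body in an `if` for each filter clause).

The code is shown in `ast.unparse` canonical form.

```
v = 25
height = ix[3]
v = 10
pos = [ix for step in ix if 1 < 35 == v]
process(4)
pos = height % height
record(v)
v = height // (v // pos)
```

Transformed code:
v = 25
height = ix[3]
v = 10
pos = []
for step in ix:
    if 1 < 35 == v:
        pos.append(ix)
process(4)
pos = height % height
record(v)
v = height // (v // pos)

7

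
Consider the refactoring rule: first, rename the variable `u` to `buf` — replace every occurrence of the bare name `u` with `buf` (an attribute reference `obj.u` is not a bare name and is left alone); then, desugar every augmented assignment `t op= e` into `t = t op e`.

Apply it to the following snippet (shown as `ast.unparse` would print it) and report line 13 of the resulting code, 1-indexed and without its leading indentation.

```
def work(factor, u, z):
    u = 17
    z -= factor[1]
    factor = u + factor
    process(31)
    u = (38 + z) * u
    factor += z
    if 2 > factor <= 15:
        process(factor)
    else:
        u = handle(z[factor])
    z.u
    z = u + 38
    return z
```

Transformed code:
def work(factor, buf, z):
    buf = 17
    z = z - factor[1]
    factor = buf + factor
    process(31)
    buf = (38 + z) * buf
    factor = factor + z
    if 2 > factor <= 15:
        process(factor)
    else:
        buf = handle(z[factor])
    z.u
    z = buf + 38
    return z

z = buf + 38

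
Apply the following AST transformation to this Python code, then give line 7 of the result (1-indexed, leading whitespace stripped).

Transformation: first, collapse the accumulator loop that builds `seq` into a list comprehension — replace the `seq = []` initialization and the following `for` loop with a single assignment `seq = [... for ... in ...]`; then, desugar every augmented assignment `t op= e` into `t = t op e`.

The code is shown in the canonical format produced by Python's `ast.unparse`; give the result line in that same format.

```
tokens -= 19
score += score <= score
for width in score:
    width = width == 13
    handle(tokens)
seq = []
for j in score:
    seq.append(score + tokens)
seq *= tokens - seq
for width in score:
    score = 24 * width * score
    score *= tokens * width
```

seq = seq * (tokens - seq)

Transformed code:
tokens = tokens - 19
score = score + (score <= score)
for width in score:
    width = width == 13
    handle(tokens)
seq = [score + tokens for j in score]
seq = seq * (tokens - seq)
for width in score:
    score = 24 * width * score
    score = score * (tokens * width)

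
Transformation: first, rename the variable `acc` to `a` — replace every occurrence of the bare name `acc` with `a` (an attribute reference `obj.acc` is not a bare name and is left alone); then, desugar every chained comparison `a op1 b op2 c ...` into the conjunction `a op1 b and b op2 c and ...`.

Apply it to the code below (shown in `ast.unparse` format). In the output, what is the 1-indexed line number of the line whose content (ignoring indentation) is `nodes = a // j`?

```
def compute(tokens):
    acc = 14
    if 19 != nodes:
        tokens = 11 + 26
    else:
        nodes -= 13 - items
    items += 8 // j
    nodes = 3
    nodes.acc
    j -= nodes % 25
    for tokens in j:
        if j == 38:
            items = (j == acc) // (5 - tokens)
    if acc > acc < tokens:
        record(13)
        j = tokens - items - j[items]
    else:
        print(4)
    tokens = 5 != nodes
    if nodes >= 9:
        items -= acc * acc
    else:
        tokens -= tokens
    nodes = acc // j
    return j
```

Transformed code:
def compute(tokens):
    a = 14
    if 19 != nodes:
        tokens = 11 + 26
    else:
        nodes -= 13 - items
    items += 8 // j
    nodes = 3
    nodes.acc
    j -= nodes % 25
    for tokens in j:
        if j == 38:
            items = (j == a) // (5 - tokens)
    if a > a and a < tokens:
        record(13)
        j = tokens - items - j[items]
    else:
        print(4)
    tokens = 5 != nodes
    if nodes >= 9:
        items -= a * a
    else:
        tokens -= tokens
    nodes = a // j
    return j

24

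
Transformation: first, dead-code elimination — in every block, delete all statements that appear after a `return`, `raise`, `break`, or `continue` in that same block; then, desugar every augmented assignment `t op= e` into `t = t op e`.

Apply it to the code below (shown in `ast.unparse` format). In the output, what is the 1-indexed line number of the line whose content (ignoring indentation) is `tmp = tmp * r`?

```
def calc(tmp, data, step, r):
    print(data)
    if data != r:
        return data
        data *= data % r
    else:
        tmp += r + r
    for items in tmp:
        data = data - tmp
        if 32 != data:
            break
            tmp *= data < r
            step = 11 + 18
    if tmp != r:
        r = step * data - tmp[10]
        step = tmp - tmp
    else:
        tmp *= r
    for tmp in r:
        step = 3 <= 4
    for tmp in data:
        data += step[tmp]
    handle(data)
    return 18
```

15

Transformed code:
def calc(tmp, data, step, r):
    print(data)
    if data != r:
        return data
    else:
        tmp = tmp + (r + r)
    for items in tmp:
        data = data - tmp
        if 32 != data:
            break
    if tmp != r:
        r = step * data - tmp[10]
        step = tmp - tmp
    else:
        tmp = tmp * r
    for tmp in r:
        step = 3 <= 4
    for tmp in data:
        data = data + step[tmp]
    handle(data)
    return 18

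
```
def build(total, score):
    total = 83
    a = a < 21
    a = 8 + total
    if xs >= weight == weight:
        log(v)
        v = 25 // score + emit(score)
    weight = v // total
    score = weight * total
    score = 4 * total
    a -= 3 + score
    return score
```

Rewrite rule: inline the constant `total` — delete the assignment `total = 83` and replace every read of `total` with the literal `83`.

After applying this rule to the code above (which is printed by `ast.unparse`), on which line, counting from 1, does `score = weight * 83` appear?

8

Transformed code:
def build(total, score):
    a = a < 21
    a = 8 + 83
    if xs >= weight == weight:
        log(v)
        v = 25 // score + emit(score)
    weight = v // 83
    score = weight * 83
    score = 4 * 83
    a -= 3 + score
    return score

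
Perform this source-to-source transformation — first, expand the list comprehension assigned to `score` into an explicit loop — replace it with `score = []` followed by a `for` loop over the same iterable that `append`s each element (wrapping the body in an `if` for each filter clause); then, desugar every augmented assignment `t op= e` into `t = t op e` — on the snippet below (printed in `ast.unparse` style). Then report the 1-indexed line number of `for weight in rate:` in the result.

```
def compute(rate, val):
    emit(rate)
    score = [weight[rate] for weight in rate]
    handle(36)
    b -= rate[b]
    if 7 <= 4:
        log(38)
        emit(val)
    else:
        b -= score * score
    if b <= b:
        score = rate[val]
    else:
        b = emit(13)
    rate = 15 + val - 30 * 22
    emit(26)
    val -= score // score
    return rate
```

4

Transformed code:
def compute(rate, val):
    emit(rate)
    score = []
    for weight in rate:
        score.append(weight[rate])
    handle(36)
    b = b - rate[b]
    if 7 <= 4:
        log(38)
        emit(val)
    else:
        b = b - score * score
    if b <= b:
        score = rate[val]
    else:
        b = emit(13)
    rate = 15 + val - 30 * 22
    emit(26)
    val = val - score // score
    return rate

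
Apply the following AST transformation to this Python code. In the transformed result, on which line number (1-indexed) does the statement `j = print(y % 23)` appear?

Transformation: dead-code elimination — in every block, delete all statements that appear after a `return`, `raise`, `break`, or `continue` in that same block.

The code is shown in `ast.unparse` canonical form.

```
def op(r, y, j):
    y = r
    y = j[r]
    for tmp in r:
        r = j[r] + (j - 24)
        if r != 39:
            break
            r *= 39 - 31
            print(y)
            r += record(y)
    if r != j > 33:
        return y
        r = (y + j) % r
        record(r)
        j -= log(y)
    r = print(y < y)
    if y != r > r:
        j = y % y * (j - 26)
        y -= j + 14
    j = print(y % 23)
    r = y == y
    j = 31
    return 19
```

Transformed code:
def op(r, y, j):
    y = r
    y = j[r]
    for tmp in r:
        r = j[r] + (j - 24)
        if r != 39:
            break
    if r != j > 33:
        return y
    r = print(y < y)
    if y != r > r:
        j = y % y * (j - 26)
        y -= j + 14
    j = print(y % 23)
    r = y == y
    j = 31
    return 19

14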